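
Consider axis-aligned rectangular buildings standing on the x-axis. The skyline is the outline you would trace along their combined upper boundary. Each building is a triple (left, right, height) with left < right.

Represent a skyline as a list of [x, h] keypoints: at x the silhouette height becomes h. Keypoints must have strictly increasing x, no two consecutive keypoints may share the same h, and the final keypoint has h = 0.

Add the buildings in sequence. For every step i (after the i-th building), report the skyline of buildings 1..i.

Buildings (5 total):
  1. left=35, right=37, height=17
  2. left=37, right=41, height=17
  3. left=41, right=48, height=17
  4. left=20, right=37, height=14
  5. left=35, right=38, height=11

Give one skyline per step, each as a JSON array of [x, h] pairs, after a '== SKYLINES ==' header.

== SKYLINES ==
[[35,17],[37,0]]
[[35,17],[41,0]]
[[35,17],[48,0]]
[[20,14],[35,17],[48,0]]
[[20,14],[35,17],[48,0]]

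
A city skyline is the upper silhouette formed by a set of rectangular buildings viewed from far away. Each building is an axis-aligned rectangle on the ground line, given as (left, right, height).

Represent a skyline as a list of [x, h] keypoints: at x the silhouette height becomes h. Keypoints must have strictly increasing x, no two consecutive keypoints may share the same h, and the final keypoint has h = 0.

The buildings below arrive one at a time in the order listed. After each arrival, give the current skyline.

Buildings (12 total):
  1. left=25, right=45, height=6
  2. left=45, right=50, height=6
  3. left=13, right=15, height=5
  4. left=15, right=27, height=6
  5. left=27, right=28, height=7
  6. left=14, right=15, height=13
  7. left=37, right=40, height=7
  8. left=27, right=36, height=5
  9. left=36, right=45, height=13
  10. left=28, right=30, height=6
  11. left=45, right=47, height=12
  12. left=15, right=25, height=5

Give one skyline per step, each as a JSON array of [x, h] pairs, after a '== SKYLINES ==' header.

== SKYLINES ==
[[25,6],[45,0]]
[[25,6],[50,0]]
[[13,5],[15,0],[25,6],[50,0]]
[[13,5],[15,6],[50,0]]
[[13,5],[15,6],[27,7],[28,6],[50,0]]
[[13,5],[14,13],[15,6],[27,7],[28,6],[50,0]]
[[13,5],[14,13],[15,6],[27,7],[28,6],[37,7],[40,6],[50,0]]
[[13,5],[14,13],[15,6],[27,7],[28,6],[37,7],[40,6],[50,0]]
[[13,5],[14,13],[15,6],[27,7],[28,6],[36,13],[45,6],[50,0]]
[[13,5],[14,13],[15,6],[27,7],[28,6],[36,13],[45,6],[50,0]]
[[13,5],[14,13],[15,6],[27,7],[28,6],[36,13],[45,12],[47,6],[50,0]]
[[13,5],[14,13],[15,6],[27,7],[28,6],[36,13],[45,12],[47,6],[50,0]]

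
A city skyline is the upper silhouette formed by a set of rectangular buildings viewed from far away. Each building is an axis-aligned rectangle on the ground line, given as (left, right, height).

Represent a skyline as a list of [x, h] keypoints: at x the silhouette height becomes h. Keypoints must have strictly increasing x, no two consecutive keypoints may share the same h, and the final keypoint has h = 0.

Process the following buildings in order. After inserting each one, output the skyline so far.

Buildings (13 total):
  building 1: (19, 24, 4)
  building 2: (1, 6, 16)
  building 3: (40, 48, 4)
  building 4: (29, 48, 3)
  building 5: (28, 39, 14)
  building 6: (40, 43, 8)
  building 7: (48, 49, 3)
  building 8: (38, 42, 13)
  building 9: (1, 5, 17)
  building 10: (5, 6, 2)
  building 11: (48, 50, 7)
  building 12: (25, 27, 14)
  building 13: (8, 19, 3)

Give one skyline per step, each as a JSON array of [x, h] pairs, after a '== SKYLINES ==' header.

== SKYLINES ==
[[19,4],[24,0]]
[[1,16],[6,0],[19,4],[24,0]]
[[1,16],[6,0],[19,4],[24,0],[40,4],[48,0]]
[[1,16],[6,0],[19,4],[24,0],[29,3],[40,4],[48,0]]
[[1,16],[6,0],[19,4],[24,0],[28,14],[39,3],[40,4],[48,0]]
[[1,16],[6,0],[19,4],[24,0],[28,14],[39,3],[40,8],[43,4],[48,0]]
[[1,16],[6,0],[19,4],[24,0],[28,14],[39,3],[40,8],[43,4],[48,3],[49,0]]
[[1,16],[6,0],[19,4],[24,0],[28,14],[39,13],[42,8],[43,4],[48,3],[49,0]]
[[1,17],[5,16],[6,0],[19,4],[24,0],[28,14],[39,13],[42,8],[43,4],[48,3],[49,0]]
[[1,17],[5,16],[6,0],[19,4],[24,0],[28,14],[39,13],[42,8],[43,4],[48,3],[49,0]]
[[1,17],[5,16],[6,0],[19,4],[24,0],[28,14],[39,13],[42,8],[43,4],[48,7],[50,0]]
[[1,17],[5,16],[6,0],[19,4],[24,0],[25,14],[27,0],[28,14],[39,13],[42,8],[43,4],[48,7],[50,0]]
[[1,17],[5,16],[6,0],[8,3],[19,4],[24,0],[25,14],[27,0],[28,14],[39,13],[42,8],[43,4],[48,7],[50,0]]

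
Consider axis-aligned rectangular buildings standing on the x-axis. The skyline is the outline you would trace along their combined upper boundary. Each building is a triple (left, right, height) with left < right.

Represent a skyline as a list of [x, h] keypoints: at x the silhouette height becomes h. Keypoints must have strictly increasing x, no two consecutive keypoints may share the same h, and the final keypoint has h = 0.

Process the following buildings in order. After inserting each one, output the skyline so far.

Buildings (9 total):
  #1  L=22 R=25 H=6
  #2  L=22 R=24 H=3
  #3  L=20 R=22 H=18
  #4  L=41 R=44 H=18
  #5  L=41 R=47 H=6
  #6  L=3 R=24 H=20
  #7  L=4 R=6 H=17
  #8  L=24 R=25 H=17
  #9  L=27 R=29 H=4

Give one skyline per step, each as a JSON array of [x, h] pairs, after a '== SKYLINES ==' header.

== SKYLINES ==
[[22,6],[25,0]]
[[22,6],[25,0]]
[[20,18],[22,6],[25,0]]
[[20,18],[22,6],[25,0],[41,18],[44,0]]
[[20,18],[22,6],[25,0],[41,18],[44,6],[47,0]]
[[3,20],[24,6],[25,0],[41,18],[44,6],[47,0]]
[[3,20],[24,6],[25,0],[41,18],[44,6],[47,0]]
[[3,20],[24,17],[25,0],[41,18],[44,6],[47,0]]
[[3,20],[24,17],[25,0],[27,4],[29,0],[41,18],[44,6],[47,0]]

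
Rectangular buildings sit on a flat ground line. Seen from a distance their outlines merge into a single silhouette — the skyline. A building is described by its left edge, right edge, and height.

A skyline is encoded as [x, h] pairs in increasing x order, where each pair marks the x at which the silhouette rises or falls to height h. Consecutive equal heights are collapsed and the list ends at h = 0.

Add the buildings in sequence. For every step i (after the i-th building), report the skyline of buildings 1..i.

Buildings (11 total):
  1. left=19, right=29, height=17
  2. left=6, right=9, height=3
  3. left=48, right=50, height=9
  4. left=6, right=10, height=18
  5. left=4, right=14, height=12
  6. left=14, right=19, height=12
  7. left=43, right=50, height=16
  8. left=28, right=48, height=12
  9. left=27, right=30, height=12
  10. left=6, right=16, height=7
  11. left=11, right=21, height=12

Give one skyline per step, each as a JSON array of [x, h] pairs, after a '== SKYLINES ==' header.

== SKYLINES ==
[[19,17],[29,0]]
[[6,3],[9,0],[19,17],[29,0]]
[[6,3],[9,0],[19,17],[29,0],[48,9],[50,0]]
[[6,18],[10,0],[19,17],[29,0],[48,9],[50,0]]
[[4,12],[6,18],[10,12],[14,0],[19,17],[29,0],[48,9],[50,0]]
[[4,12],[6,18],[10,12],[19,17],[29,0],[48,9],[50,0]]
[[4,12],[6,18],[10,12],[19,17],[29,0],[43,16],[50,0]]
[[4,12],[6,18],[10,12],[19,17],[29,12],[43,16],[50,0]]
[[4,12],[6,18],[10,12],[19,17],[29,12],[43,16],[50,0]]
[[4,12],[6,18],[10,12],[19,17],[29,12],[43,16],[50,0]]
[[4,12],[6,18],[10,12],[19,17],[29,12],[43,16],[50,0]]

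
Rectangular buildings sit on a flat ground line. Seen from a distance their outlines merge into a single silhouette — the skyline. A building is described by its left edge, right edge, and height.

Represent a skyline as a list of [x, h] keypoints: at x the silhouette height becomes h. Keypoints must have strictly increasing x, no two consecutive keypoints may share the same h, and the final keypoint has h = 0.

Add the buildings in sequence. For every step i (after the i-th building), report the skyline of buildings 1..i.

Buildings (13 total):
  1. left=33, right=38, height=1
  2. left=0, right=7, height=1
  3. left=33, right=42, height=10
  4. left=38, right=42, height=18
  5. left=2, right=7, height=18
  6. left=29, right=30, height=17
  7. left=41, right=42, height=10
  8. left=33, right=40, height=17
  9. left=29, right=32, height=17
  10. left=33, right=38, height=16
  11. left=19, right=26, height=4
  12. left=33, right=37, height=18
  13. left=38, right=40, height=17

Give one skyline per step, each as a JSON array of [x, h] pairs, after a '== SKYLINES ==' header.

== SKYLINES ==
[[33,1],[38,0]]
[[0,1],[7,0],[33,1],[38,0]]
[[0,1],[7,0],[33,10],[42,0]]
[[0,1],[7,0],[33,10],[38,18],[42,0]]
[[0,1],[2,18],[7,0],[33,10],[38,18],[42,0]]
[[0,1],[2,18],[7,0],[29,17],[30,0],[33,10],[38,18],[42,0]]
[[0,1],[2,18],[7,0],[29,17],[30,0],[33,10],[38,18],[42,0]]
[[0,1],[2,18],[7,0],[29,17],[30,0],[33,17],[38,18],[42,0]]
[[0,1],[2,18],[7,0],[29,17],[32,0],[33,17],[38,18],[42,0]]
[[0,1],[2,18],[7,0],[29,17],[32,0],[33,17],[38,18],[42,0]]
[[0,1],[2,18],[7,0],[19,4],[26,0],[29,17],[32,0],[33,17],[38,18],[42,0]]
[[0,1],[2,18],[7,0],[19,4],[26,0],[29,17],[32,0],[33,18],[37,17],[38,18],[42,0]]
[[0,1],[2,18],[7,0],[19,4],[26,0],[29,17],[32,0],[33,18],[37,17],[38,18],[42,0]]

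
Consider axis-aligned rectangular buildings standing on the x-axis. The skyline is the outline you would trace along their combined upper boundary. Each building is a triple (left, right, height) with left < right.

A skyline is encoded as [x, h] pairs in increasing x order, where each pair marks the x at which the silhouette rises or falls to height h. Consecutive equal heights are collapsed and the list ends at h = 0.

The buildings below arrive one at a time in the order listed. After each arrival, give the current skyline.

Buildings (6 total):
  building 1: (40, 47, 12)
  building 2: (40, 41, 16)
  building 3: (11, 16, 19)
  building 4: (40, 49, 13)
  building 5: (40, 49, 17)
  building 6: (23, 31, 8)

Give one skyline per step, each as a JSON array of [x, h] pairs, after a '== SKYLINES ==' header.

== SKYLINES ==
[[40,12],[47,0]]
[[40,16],[41,12],[47,0]]
[[11,19],[16,0],[40,16],[41,12],[47,0]]
[[11,19],[16,0],[40,16],[41,13],[49,0]]
[[11,19],[16,0],[40,17],[49,0]]
[[11,19],[16,0],[23,8],[31,0],[40,17],[49,0]]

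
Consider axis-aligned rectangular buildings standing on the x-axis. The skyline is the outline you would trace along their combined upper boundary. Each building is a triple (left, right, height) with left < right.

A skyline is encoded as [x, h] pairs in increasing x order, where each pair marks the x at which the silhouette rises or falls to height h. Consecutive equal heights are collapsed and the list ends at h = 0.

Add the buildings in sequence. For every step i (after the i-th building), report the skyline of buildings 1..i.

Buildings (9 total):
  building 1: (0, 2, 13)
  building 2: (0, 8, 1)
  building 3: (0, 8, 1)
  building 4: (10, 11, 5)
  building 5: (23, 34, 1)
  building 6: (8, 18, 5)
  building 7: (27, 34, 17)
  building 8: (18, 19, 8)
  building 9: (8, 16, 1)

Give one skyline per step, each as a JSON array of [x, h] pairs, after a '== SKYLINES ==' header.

== SKYLINES ==
[[0,13],[2,0]]
[[0,13],[2,1],[8,0]]
[[0,13],[2,1],[8,0]]
[[0,13],[2,1],[8,0],[10,5],[11,0]]
[[0,13],[2,1],[8,0],[10,5],[11,0],[23,1],[34,0]]
[[0,13],[2,1],[8,5],[18,0],[23,1],[34,0]]
[[0,13],[2,1],[8,5],[18,0],[23,1],[27,17],[34,0]]
[[0,13],[2,1],[8,5],[18,8],[19,0],[23,1],[27,17],[34,0]]
[[0,13],[2,1],[8,5],[18,8],[19,0],[23,1],[27,17],[34,0]]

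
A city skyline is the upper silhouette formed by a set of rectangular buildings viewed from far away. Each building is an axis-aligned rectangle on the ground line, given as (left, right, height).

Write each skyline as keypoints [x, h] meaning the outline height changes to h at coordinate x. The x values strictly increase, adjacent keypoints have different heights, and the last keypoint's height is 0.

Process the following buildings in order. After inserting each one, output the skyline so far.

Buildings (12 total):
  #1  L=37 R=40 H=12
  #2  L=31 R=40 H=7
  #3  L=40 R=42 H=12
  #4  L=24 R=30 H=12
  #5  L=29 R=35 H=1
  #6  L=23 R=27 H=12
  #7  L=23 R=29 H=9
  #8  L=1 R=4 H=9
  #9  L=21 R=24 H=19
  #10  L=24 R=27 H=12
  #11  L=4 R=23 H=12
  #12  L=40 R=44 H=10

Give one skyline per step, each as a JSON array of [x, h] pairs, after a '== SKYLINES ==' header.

== SKYLINES ==
[[37,12],[40,0]]
[[31,7],[37,12],[40,0]]
[[31,7],[37,12],[42,0]]
[[24,12],[30,0],[31,7],[37,12],[42,0]]
[[24,12],[30,1],[31,7],[37,12],[42,0]]
[[23,12],[30,1],[31,7],[37,12],[42,0]]
[[23,12],[30,1],[31,7],[37,12],[42,0]]
[[1,9],[4,0],[23,12],[30,1],[31,7],[37,12],[42,0]]
[[1,9],[4,0],[21,19],[24,12],[30,1],[31,7],[37,12],[42,0]]
[[1,9],[4,0],[21,19],[24,12],[30,1],[31,7],[37,12],[42,0]]
[[1,9],[4,12],[21,19],[24,12],[30,1],[31,7],[37,12],[42,0]]
[[1,9],[4,12],[21,19],[24,12],[30,1],[31,7],[37,12],[42,10],[44,0]]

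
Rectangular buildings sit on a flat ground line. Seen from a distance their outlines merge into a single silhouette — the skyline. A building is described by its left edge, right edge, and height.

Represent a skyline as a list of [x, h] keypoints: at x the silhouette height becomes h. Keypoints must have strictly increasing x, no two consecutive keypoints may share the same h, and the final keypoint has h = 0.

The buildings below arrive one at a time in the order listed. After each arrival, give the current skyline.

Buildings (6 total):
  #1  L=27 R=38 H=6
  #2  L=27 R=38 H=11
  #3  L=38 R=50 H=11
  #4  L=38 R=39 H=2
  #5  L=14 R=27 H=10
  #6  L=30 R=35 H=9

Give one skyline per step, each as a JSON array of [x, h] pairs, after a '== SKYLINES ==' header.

== SKYLINES ==
[[27,6],[38,0]]
[[27,11],[38,0]]
[[27,11],[50,0]]
[[27,11],[50,0]]
[[14,10],[27,11],[50,0]]
[[14,10],[27,11],[50,0]]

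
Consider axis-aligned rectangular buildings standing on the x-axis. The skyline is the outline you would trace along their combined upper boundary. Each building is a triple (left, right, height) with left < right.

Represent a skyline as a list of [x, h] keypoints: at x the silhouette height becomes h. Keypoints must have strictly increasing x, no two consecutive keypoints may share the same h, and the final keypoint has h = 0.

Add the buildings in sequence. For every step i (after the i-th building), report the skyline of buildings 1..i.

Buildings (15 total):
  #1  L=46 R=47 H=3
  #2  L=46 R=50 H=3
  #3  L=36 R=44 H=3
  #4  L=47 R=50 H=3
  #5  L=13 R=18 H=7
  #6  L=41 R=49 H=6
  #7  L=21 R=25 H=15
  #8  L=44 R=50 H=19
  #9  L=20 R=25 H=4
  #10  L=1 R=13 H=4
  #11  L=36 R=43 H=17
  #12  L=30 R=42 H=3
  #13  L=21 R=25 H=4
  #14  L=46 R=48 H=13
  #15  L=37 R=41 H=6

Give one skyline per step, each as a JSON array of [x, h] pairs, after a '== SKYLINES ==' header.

== SKYLINES ==
[[46,3],[47,0]]
[[46,3],[50,0]]
[[36,3],[44,0],[46,3],[50,0]]
[[36,3],[44,0],[46,3],[50,0]]
[[13,7],[18,0],[36,3],[44,0],[46,3],[50,0]]
[[13,7],[18,0],[36,3],[41,6],[49,3],[50,0]]
[[13,7],[18,0],[21,15],[25,0],[36,3],[41,6],[49,3],[50,0]]
[[13,7],[18,0],[21,15],[25,0],[36,3],[41,6],[44,19],[50,0]]
[[13,7],[18,0],[20,4],[21,15],[25,0],[36,3],[41,6],[44,19],[50,0]]
[[1,4],[13,7],[18,0],[20,4],[21,15],[25,0],[36,3],[41,6],[44,19],[50,0]]
[[1,4],[13,7],[18,0],[20,4],[21,15],[25,0],[36,17],[43,6],[44,19],[50,0]]
[[1,4],[13,7],[18,0],[20,4],[21,15],[25,0],[30,3],[36,17],[43,6],[44,19],[50,0]]
[[1,4],[13,7],[18,0],[20,4],[21,15],[25,0],[30,3],[36,17],[43,6],[44,19],[50,0]]
[[1,4],[13,7],[18,0],[20,4],[21,15],[25,0],[30,3],[36,17],[43,6],[44,19],[50,0]]
[[1,4],[13,7],[18,0],[20,4],[21,15],[25,0],[30,3],[36,17],[43,6],[44,19],[50,0]]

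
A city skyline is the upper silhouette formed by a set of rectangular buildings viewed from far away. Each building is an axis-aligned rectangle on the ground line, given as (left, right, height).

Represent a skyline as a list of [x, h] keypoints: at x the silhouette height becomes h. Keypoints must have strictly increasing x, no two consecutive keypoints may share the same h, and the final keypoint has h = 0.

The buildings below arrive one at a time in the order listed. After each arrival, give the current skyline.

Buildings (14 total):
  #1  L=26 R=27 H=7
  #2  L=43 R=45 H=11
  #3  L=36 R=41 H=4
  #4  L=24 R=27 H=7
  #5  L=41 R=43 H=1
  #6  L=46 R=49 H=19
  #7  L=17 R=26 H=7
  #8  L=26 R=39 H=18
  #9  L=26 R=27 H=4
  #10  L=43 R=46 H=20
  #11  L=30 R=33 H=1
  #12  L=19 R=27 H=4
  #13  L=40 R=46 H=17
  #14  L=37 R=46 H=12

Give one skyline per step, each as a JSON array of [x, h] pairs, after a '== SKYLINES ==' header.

== SKYLINES ==
[[26,7],[27,0]]
[[26,7],[27,0],[43,11],[45,0]]
[[26,7],[27,0],[36,4],[41,0],[43,11],[45,0]]
[[24,7],[27,0],[36,4],[41,0],[43,11],[45,0]]
[[24,7],[27,0],[36,4],[41,1],[43,11],[45,0]]
[[24,7],[27,0],[36,4],[41,1],[43,11],[45,0],[46,19],[49,0]]
[[17,7],[27,0],[36,4],[41,1],[43,11],[45,0],[46,19],[49,0]]
[[17,7],[26,18],[39,4],[41,1],[43,11],[45,0],[46,19],[49,0]]
[[17,7],[26,18],[39,4],[41,1],[43,11],[45,0],[46,19],[49,0]]
[[17,7],[26,18],[39,4],[41,1],[43,20],[46,19],[49,0]]
[[17,7],[26,18],[39,4],[41,1],[43,20],[46,19],[49,0]]
[[17,7],[26,18],[39,4],[41,1],[43,20],[46,19],[49,0]]
[[17,7],[26,18],[39,4],[40,17],[43,20],[46,19],[49,0]]
[[17,7],[26,18],[39,12],[40,17],[43,20],[46,19],[49,0]]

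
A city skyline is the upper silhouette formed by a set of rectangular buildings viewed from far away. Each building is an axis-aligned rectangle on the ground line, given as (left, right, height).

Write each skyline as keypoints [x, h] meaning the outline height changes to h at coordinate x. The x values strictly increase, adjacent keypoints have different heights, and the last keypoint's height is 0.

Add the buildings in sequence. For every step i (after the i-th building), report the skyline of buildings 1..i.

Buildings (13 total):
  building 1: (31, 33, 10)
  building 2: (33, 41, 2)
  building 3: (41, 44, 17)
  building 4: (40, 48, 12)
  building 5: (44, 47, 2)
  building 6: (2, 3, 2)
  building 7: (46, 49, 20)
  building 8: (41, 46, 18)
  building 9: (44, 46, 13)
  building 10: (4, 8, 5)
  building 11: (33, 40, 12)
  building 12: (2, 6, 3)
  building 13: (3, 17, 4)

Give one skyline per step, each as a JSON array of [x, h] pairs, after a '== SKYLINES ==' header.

== SKYLINES ==
[[31,10],[33,0]]
[[31,10],[33,2],[41,0]]
[[31,10],[33,2],[41,17],[44,0]]
[[31,10],[33,2],[40,12],[41,17],[44,12],[48,0]]
[[31,10],[33,2],[40,12],[41,17],[44,12],[48,0]]
[[2,2],[3,0],[31,10],[33,2],[40,12],[41,17],[44,12],[48,0]]
[[2,2],[3,0],[31,10],[33,2],[40,12],[41,17],[44,12],[46,20],[49,0]]
[[2,2],[3,0],[31,10],[33,2],[40,12],[41,18],[46,20],[49,0]]
[[2,2],[3,0],[31,10],[33,2],[40,12],[41,18],[46,20],[49,0]]
[[2,2],[3,0],[4,5],[8,0],[31,10],[33,2],[40,12],[41,18],[46,20],[49,0]]
[[2,2],[3,0],[4,5],[8,0],[31,10],[33,12],[41,18],[46,20],[49,0]]
[[2,3],[4,5],[8,0],[31,10],[33,12],[41,18],[46,20],[49,0]]
[[2,3],[3,4],[4,5],[8,4],[17,0],[31,10],[33,12],[41,18],[46,20],[49,0]]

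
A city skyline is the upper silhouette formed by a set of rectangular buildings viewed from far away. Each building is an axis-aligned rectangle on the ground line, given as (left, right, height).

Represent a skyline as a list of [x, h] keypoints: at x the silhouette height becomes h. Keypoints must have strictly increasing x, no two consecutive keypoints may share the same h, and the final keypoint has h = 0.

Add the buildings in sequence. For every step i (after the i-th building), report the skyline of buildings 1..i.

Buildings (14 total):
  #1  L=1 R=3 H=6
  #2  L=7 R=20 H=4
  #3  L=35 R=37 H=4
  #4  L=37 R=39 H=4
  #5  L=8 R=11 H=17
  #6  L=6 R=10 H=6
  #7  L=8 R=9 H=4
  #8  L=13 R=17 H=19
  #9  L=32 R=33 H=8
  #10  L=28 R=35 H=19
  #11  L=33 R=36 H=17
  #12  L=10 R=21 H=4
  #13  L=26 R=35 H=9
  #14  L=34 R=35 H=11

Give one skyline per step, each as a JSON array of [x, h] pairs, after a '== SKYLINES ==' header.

== SKYLINES ==
[[1,6],[3,0]]
[[1,6],[3,0],[7,4],[20,0]]
[[1,6],[3,0],[7,4],[20,0],[35,4],[37,0]]
[[1,6],[3,0],[7,4],[20,0],[35,4],[39,0]]
[[1,6],[3,0],[7,4],[8,17],[11,4],[20,0],[35,4],[39,0]]
[[1,6],[3,0],[6,6],[8,17],[11,4],[20,0],[35,4],[39,0]]
[[1,6],[3,0],[6,6],[8,17],[11,4],[20,0],[35,4],[39,0]]
[[1,6],[3,0],[6,6],[8,17],[11,4],[13,19],[17,4],[20,0],[35,4],[39,0]]
[[1,6],[3,0],[6,6],[8,17],[11,4],[13,19],[17,4],[20,0],[32,8],[33,0],[35,4],[39,0]]
[[1,6],[3,0],[6,6],[8,17],[11,4],[13,19],[17,4],[20,0],[28,19],[35,4],[39,0]]
[[1,6],[3,0],[6,6],[8,17],[11,4],[13,19],[17,4],[20,0],[28,19],[35,17],[36,4],[39,0]]
[[1,6],[3,0],[6,6],[8,17],[11,4],[13,19],[17,4],[21,0],[28,19],[35,17],[36,4],[39,0]]
[[1,6],[3,0],[6,6],[8,17],[11,4],[13,19],[17,4],[21,0],[26,9],[28,19],[35,17],[36,4],[39,0]]
[[1,6],[3,0],[6,6],[8,17],[11,4],[13,19],[17,4],[21,0],[26,9],[28,19],[35,17],[36,4],[39,0]]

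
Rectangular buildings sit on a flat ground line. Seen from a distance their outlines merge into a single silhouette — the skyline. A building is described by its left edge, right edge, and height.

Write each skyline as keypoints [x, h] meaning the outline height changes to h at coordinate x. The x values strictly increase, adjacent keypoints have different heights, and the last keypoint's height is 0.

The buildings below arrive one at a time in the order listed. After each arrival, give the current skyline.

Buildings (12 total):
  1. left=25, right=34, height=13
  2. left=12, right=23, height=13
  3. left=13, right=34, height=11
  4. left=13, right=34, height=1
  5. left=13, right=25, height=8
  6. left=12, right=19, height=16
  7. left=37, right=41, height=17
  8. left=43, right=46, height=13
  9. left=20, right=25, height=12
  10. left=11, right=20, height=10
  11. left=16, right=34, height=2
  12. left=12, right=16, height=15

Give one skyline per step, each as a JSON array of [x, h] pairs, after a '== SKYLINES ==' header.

== SKYLINES ==
[[25,13],[34,0]]
[[12,13],[23,0],[25,13],[34,0]]
[[12,13],[23,11],[25,13],[34,0]]
[[12,13],[23,11],[25,13],[34,0]]
[[12,13],[23,11],[25,13],[34,0]]
[[12,16],[19,13],[23,11],[25,13],[34,0]]
[[12,16],[19,13],[23,11],[25,13],[34,0],[37,17],[41,0]]
[[12,16],[19,13],[23,11],[25,13],[34,0],[37,17],[41,0],[43,13],[46,0]]
[[12,16],[19,13],[23,12],[25,13],[34,0],[37,17],[41,0],[43,13],[46,0]]
[[11,10],[12,16],[19,13],[23,12],[25,13],[34,0],[37,17],[41,0],[43,13],[46,0]]
[[11,10],[12,16],[19,13],[23,12],[25,13],[34,0],[37,17],[41,0],[43,13],[46,0]]
[[11,10],[12,16],[19,13],[23,12],[25,13],[34,0],[37,17],[41,0],[43,13],[46,0]]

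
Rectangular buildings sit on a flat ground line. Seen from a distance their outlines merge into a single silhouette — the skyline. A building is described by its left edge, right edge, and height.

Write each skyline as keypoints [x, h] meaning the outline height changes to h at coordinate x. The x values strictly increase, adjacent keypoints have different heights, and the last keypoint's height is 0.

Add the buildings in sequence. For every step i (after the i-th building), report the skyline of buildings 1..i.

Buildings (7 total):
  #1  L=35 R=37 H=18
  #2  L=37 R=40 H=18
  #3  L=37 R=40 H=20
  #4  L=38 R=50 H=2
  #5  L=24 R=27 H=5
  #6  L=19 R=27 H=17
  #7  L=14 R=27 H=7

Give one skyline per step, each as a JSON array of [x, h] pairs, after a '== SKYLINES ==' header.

== SKYLINES ==
[[35,18],[37,0]]
[[35,18],[40,0]]
[[35,18],[37,20],[40,0]]
[[35,18],[37,20],[40,2],[50,0]]
[[24,5],[27,0],[35,18],[37,20],[40,2],[50,0]]
[[19,17],[27,0],[35,18],[37,20],[40,2],[50,0]]
[[14,7],[19,17],[27,0],[35,18],[37,20],[40,2],[50,0]]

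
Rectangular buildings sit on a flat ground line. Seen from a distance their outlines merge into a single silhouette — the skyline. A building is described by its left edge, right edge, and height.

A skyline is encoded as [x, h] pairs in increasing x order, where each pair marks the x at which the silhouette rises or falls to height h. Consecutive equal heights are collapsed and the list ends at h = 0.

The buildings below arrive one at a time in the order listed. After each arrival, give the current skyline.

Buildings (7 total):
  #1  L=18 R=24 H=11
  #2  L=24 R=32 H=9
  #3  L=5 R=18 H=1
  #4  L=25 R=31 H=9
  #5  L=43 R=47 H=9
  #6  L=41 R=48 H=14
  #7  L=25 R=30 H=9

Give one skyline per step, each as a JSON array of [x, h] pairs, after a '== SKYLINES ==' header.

== SKYLINES ==
[[18,11],[24,0]]
[[18,11],[24,9],[32,0]]
[[5,1],[18,11],[24,9],[32,0]]
[[5,1],[18,11],[24,9],[32,0]]
[[5,1],[18,11],[24,9],[32,0],[43,9],[47,0]]
[[5,1],[18,11],[24,9],[32,0],[41,14],[48,0]]
[[5,1],[18,11],[24,9],[32,0],[41,14],[48,0]]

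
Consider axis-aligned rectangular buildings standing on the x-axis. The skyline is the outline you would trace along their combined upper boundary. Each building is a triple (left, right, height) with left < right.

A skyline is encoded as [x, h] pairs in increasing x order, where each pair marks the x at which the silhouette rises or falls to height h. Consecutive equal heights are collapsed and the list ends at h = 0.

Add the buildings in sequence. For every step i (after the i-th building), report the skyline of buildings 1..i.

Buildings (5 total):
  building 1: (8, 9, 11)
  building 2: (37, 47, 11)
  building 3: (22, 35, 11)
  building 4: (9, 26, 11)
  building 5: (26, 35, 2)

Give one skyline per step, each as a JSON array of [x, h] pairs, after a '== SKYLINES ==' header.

== SKYLINES ==
[[8,11],[9,0]]
[[8,11],[9,0],[37,11],[47,0]]
[[8,11],[9,0],[22,11],[35,0],[37,11],[47,0]]
[[8,11],[35,0],[37,11],[47,0]]
[[8,11],[35,0],[37,11],[47,0]]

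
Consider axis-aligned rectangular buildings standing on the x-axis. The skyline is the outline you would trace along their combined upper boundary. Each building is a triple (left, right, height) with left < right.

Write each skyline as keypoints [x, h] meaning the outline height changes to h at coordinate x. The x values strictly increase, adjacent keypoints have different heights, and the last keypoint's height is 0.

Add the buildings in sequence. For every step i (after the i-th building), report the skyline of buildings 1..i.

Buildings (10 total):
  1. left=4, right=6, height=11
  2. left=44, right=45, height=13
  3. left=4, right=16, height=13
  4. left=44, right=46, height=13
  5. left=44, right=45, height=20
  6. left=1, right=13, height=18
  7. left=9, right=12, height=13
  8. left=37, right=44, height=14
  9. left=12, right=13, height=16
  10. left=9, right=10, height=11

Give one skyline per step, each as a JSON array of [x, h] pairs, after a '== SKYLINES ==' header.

== SKYLINES ==
[[4,11],[6,0]]
[[4,11],[6,0],[44,13],[45,0]]
[[4,13],[16,0],[44,13],[45,0]]
[[4,13],[16,0],[44,13],[46,0]]
[[4,13],[16,0],[44,20],[45,13],[46,0]]
[[1,18],[13,13],[16,0],[44,20],[45,13],[46,0]]
[[1,18],[13,13],[16,0],[44,20],[45,13],[46,0]]
[[1,18],[13,13],[16,0],[37,14],[44,20],[45,13],[46,0]]
[[1,18],[13,13],[16,0],[37,14],[44,20],[45,13],[46,0]]
[[1,18],[13,13],[16,0],[37,14],[44,20],[45,13],[46,0]]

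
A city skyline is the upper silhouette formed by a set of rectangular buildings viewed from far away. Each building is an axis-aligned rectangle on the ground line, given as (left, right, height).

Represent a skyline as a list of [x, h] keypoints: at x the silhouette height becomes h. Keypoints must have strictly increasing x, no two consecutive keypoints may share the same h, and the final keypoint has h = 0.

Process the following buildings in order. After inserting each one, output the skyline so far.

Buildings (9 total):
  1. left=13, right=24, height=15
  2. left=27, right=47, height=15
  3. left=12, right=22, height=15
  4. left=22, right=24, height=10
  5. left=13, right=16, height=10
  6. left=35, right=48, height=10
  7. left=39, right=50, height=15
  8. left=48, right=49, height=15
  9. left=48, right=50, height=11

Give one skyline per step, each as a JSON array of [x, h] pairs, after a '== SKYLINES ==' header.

== SKYLINES ==
[[13,15],[24,0]]
[[13,15],[24,0],[27,15],[47,0]]
[[12,15],[24,0],[27,15],[47,0]]
[[12,15],[24,0],[27,15],[47,0]]
[[12,15],[24,0],[27,15],[47,0]]
[[12,15],[24,0],[27,15],[47,10],[48,0]]
[[12,15],[24,0],[27,15],[50,0]]
[[12,15],[24,0],[27,15],[50,0]]
[[12,15],[24,0],[27,15],[50,0]]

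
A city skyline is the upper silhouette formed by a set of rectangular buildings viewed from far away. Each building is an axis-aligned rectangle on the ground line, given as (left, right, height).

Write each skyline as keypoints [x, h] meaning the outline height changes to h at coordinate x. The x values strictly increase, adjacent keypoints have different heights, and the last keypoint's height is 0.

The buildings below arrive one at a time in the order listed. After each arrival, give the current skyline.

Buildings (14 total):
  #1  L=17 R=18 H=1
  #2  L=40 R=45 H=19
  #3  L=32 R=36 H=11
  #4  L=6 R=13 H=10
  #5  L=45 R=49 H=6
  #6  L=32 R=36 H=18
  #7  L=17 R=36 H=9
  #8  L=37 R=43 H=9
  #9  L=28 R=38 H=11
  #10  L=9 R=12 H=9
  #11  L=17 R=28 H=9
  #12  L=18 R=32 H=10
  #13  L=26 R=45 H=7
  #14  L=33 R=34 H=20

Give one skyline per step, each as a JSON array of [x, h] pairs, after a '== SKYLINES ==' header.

== SKYLINES ==
[[17,1],[18,0]]
[[17,1],[18,0],[40,19],[45,0]]
[[17,1],[18,0],[32,11],[36,0],[40,19],[45,0]]
[[6,10],[13,0],[17,1],[18,0],[32,11],[36,0],[40,19],[45,0]]
[[6,10],[13,0],[17,1],[18,0],[32,11],[36,0],[40,19],[45,6],[49,0]]
[[6,10],[13,0],[17,1],[18,0],[32,18],[36,0],[40,19],[45,6],[49,0]]
[[6,10],[13,0],[17,9],[32,18],[36,0],[40,19],[45,6],[49,0]]
[[6,10],[13,0],[17,9],[32,18],[36,0],[37,9],[40,19],[45,6],[49,0]]
[[6,10],[13,0],[17,9],[28,11],[32,18],[36,11],[38,9],[40,19],[45,6],[49,0]]
[[6,10],[13,0],[17,9],[28,11],[32,18],[36,11],[38,9],[40,19],[45,6],[49,0]]
[[6,10],[13,0],[17,9],[28,11],[32,18],[36,11],[38,9],[40,19],[45,6],[49,0]]
[[6,10],[13,0],[17,9],[18,10],[28,11],[32,18],[36,11],[38,9],[40,19],[45,6],[49,0]]
[[6,10],[13,0],[17,9],[18,10],[28,11],[32,18],[36,11],[38,9],[40,19],[45,6],[49,0]]
[[6,10],[13,0],[17,9],[18,10],[28,11],[32,18],[33,20],[34,18],[36,11],[38,9],[40,19],[45,6],[49,0]]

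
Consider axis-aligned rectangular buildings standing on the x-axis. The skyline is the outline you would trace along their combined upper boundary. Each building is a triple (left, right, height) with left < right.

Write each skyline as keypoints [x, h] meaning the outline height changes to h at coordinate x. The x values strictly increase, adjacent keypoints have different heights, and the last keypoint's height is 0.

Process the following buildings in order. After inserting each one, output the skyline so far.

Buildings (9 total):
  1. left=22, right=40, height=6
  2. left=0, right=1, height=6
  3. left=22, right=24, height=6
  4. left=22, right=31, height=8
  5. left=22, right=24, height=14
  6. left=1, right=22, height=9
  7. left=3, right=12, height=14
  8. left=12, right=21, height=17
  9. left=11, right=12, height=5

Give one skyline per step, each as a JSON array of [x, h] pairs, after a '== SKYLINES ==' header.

== SKYLINES ==
[[22,6],[40,0]]
[[0,6],[1,0],[22,6],[40,0]]
[[0,6],[1,0],[22,6],[40,0]]
[[0,6],[1,0],[22,8],[31,6],[40,0]]
[[0,6],[1,0],[22,14],[24,8],[31,6],[40,0]]
[[0,6],[1,9],[22,14],[24,8],[31,6],[40,0]]
[[0,6],[1,9],[3,14],[12,9],[22,14],[24,8],[31,6],[40,0]]
[[0,6],[1,9],[3,14],[12,17],[21,9],[22,14],[24,8],[31,6],[40,0]]
[[0,6],[1,9],[3,14],[12,17],[21,9],[22,14],[24,8],[31,6],[40,0]]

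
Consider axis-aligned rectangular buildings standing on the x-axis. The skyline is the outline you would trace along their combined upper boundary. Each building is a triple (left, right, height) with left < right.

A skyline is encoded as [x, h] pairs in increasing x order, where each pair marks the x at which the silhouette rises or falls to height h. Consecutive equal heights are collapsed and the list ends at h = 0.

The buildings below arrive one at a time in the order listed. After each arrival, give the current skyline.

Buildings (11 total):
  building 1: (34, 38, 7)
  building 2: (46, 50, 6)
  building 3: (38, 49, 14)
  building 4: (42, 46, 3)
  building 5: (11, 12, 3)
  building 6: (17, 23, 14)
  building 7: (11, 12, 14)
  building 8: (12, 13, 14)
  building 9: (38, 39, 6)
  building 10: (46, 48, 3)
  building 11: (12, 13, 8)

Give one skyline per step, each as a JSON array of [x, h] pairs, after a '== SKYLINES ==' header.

== SKYLINES ==
[[34,7],[38,0]]
[[34,7],[38,0],[46,6],[50,0]]
[[34,7],[38,14],[49,6],[50,0]]
[[34,7],[38,14],[49,6],[50,0]]
[[11,3],[12,0],[34,7],[38,14],[49,6],[50,0]]
[[11,3],[12,0],[17,14],[23,0],[34,7],[38,14],[49,6],[50,0]]
[[11,14],[12,0],[17,14],[23,0],[34,7],[38,14],[49,6],[50,0]]
[[11,14],[13,0],[17,14],[23,0],[34,7],[38,14],[49,6],[50,0]]
[[11,14],[13,0],[17,14],[23,0],[34,7],[38,14],[49,6],[50,0]]
[[11,14],[13,0],[17,14],[23,0],[34,7],[38,14],[49,6],[50,0]]
[[11,14],[13,0],[17,14],[23,0],[34,7],[38,14],[49,6],[50,0]]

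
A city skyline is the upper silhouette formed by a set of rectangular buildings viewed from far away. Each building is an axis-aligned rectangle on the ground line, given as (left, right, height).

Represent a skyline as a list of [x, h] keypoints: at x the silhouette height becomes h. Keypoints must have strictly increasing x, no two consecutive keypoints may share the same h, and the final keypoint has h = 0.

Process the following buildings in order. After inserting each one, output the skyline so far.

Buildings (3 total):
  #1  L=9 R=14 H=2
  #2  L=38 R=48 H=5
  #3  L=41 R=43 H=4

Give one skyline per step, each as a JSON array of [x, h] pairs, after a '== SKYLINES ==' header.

== SKYLINES ==
[[9,2],[14,0]]
[[9,2],[14,0],[38,5],[48,0]]
[[9,2],[14,0],[38,5],[48,0]]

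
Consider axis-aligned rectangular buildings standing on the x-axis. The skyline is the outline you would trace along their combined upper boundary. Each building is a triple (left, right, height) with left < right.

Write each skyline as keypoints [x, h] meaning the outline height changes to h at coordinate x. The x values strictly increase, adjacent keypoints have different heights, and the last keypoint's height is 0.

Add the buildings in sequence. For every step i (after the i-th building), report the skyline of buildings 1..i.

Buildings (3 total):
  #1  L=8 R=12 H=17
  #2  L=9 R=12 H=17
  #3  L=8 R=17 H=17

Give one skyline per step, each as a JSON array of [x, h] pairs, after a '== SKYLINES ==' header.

== SKYLINES ==
[[8,17],[12,0]]
[[8,17],[12,0]]
[[8,17],[17,0]]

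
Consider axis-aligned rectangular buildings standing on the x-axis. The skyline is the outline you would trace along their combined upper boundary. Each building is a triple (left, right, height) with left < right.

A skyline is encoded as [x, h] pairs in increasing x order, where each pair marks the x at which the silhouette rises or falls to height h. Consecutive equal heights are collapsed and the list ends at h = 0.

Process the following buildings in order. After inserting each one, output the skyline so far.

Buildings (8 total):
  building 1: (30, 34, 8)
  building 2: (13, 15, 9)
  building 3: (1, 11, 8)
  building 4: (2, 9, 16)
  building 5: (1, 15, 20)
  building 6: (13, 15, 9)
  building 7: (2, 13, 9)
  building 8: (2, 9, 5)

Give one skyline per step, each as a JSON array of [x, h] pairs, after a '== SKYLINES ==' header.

== SKYLINES ==
[[30,8],[34,0]]
[[13,9],[15,0],[30,8],[34,0]]
[[1,8],[11,0],[13,9],[15,0],[30,8],[34,0]]
[[1,8],[2,16],[9,8],[11,0],[13,9],[15,0],[30,8],[34,0]]
[[1,20],[15,0],[30,8],[34,0]]
[[1,20],[15,0],[30,8],[34,0]]
[[1,20],[15,0],[30,8],[34,0]]
[[1,20],[15,0],[30,8],[34,0]]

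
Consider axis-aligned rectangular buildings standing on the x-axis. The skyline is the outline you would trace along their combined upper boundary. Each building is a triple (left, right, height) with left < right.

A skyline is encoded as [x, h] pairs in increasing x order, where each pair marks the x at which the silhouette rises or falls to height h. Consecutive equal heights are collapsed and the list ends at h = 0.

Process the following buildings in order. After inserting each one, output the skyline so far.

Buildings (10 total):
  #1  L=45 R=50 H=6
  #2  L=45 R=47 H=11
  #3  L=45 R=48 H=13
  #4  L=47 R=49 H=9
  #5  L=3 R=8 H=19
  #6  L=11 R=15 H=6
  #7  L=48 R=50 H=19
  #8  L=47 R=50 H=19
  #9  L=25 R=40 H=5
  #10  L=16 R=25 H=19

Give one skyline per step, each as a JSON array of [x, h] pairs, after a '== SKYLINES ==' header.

== SKYLINES ==
[[45,6],[50,0]]
[[45,11],[47,6],[50,0]]
[[45,13],[48,6],[50,0]]
[[45,13],[48,9],[49,6],[50,0]]
[[3,19],[8,0],[45,13],[48,9],[49,6],[50,0]]
[[3,19],[8,0],[11,6],[15,0],[45,13],[48,9],[49,6],[50,0]]
[[3,19],[8,0],[11,6],[15,0],[45,13],[48,19],[50,0]]
[[3,19],[8,0],[11,6],[15,0],[45,13],[47,19],[50,0]]
[[3,19],[8,0],[11,6],[15,0],[25,5],[40,0],[45,13],[47,19],[50,0]]
[[3,19],[8,0],[11,6],[15,0],[16,19],[25,5],[40,0],[45,13],[47,19],[50,0]]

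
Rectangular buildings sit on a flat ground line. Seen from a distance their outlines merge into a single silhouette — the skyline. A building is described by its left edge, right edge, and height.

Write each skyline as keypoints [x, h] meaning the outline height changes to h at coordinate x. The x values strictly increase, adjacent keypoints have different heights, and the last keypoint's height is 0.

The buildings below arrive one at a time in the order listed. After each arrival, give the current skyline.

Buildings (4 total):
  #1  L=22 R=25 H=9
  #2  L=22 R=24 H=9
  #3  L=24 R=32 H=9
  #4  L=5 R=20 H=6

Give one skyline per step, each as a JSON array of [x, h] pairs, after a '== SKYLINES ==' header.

== SKYLINES ==
[[22,9],[25,0]]
[[22,9],[25,0]]
[[22,9],[32,0]]
[[5,6],[20,0],[22,9],[32,0]]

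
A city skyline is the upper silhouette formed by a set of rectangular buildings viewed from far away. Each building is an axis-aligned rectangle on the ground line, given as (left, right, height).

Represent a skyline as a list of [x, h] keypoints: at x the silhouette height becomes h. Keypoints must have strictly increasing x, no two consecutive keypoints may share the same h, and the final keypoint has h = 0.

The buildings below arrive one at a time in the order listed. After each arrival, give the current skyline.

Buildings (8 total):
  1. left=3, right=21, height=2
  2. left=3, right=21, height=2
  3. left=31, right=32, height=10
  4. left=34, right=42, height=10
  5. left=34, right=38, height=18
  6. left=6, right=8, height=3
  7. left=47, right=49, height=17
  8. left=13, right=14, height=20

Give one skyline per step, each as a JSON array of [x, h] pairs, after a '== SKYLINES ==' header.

== SKYLINES ==
[[3,2],[21,0]]
[[3,2],[21,0]]
[[3,2],[21,0],[31,10],[32,0]]
[[3,2],[21,0],[31,10],[32,0],[34,10],[42,0]]
[[3,2],[21,0],[31,10],[32,0],[34,18],[38,10],[42,0]]
[[3,2],[6,3],[8,2],[21,0],[31,10],[32,0],[34,18],[38,10],[42,0]]
[[3,2],[6,3],[8,2],[21,0],[31,10],[32,0],[34,18],[38,10],[42,0],[47,17],[49,0]]
[[3,2],[6,3],[8,2],[13,20],[14,2],[21,0],[31,10],[32,0],[34,18],[38,10],[42,0],[47,17],[49,0]]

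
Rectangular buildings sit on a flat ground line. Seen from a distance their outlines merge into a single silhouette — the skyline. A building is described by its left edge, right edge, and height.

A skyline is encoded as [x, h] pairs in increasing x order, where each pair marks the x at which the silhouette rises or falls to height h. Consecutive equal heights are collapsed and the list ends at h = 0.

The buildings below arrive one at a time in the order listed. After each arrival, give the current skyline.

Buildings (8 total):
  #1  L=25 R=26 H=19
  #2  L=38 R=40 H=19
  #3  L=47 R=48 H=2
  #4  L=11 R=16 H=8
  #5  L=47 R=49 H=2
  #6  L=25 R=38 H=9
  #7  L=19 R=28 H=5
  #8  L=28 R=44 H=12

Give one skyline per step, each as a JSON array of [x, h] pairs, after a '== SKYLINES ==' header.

== SKYLINES ==
[[25,19],[26,0]]
[[25,19],[26,0],[38,19],[40,0]]
[[25,19],[26,0],[38,19],[40,0],[47,2],[48,0]]
[[11,8],[16,0],[25,19],[26,0],[38,19],[40,0],[47,2],[48,0]]
[[11,8],[16,0],[25,19],[26,0],[38,19],[40,0],[47,2],[49,0]]
[[11,8],[16,0],[25,19],[26,9],[38,19],[40,0],[47,2],[49,0]]
[[11,8],[16,0],[19,5],[25,19],[26,9],[38,19],[40,0],[47,2],[49,0]]
[[11,8],[16,0],[19,5],[25,19],[26,9],[28,12],[38,19],[40,12],[44,0],[47,2],[49,0]]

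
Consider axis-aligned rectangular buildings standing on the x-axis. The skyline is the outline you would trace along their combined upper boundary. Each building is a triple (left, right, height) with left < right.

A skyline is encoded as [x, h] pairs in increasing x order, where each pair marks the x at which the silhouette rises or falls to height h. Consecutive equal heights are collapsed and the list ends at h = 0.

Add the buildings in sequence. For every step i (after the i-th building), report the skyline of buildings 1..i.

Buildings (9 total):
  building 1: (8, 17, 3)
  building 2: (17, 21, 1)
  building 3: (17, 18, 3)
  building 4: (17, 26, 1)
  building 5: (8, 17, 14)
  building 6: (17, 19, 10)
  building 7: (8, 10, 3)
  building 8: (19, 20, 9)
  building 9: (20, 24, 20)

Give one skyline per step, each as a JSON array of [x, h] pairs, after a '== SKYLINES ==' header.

== SKYLINES ==
[[8,3],[17,0]]
[[8,3],[17,1],[21,0]]
[[8,3],[18,1],[21,0]]
[[8,3],[18,1],[26,0]]
[[8,14],[17,3],[18,1],[26,0]]
[[8,14],[17,10],[19,1],[26,0]]
[[8,14],[17,10],[19,1],[26,0]]
[[8,14],[17,10],[19,9],[20,1],[26,0]]
[[8,14],[17,10],[19,9],[20,20],[24,1],[26,0]]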